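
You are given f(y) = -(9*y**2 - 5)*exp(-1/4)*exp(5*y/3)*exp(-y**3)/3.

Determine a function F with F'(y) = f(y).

An antiderivative is F(y) = exp(-y**3 + 5*y/3 - 1/4).

The substitution u = -y**3 + 5*y/3 - 1/4 works: f is exactly (dF/du)*(du/dy) for that inner function.
Check: d/dy[exp(-y**3 + 5*y/3 - 1/4)] = (5 - 9*y**2)*exp(-1/4)*exp(5*y/3)*exp(-y**3)/3, which equals f(y).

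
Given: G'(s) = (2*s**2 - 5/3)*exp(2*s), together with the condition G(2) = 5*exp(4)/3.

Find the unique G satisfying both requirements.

G(s) = s**2*exp(2*s) - s*exp(2*s) - exp(2*s)/3

Recognize the product-rule pattern: G'(s) = u'v + uv' with u = s**2 - s - 1/3, v = exp(2*s), so integration by parts undoes it.
A general antiderivative is (3*s**2 - 3*s - 1)*exp(2*s)/3 + C.
The condition gives C = 5*exp(4)/3 - (5*exp(4)/3) = 0.
So G(s) = s**2*exp(2*s) - s*exp(2*s) - exp(2*s)/3.
Check: d/ds[s**2*exp(2*s) - s*exp(2*s) - exp(2*s)/3] = 2*s**2*exp(2*s) - 5*exp(2*s)/3, which equals G'(s).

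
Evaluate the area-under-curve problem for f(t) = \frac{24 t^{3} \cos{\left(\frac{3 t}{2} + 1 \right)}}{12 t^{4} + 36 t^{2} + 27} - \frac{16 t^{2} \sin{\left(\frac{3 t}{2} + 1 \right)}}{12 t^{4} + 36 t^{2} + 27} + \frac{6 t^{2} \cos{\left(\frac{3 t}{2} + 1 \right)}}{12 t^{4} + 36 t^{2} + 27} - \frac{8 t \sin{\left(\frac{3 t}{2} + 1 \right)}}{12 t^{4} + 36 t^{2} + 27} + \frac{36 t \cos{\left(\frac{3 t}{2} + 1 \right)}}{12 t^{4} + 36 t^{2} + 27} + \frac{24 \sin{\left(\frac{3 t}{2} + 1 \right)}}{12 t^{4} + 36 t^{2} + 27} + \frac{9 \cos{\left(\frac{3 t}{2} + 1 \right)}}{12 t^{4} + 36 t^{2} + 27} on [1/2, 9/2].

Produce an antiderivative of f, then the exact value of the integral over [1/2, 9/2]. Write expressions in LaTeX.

Antiderivative: F(t) = \frac{2 \left(4 t + 1\right) \sin{\left(\frac{3 t}{2} + 1 \right)}}{3 \left(2 t^{2} + 3\right)}; value = - \frac{4 \sin{\left(\frac{7}{4} \right)}}{7} + \frac{76 \sin{\left(\frac{31}{4} \right)}}{261}

Integrate term by term and add the pieces.
F(t) = \frac{2 \left(4 t + 1\right) \sin{\left(\frac{3 t}{2} + 1 \right)}}{3 \left(2 t^{2} + 3\right)} is an antiderivative of f.
Check: d/dt[\frac{2 \left(4 t + 1\right) \sin{\left(\frac{3 t}{2} + 1 \right)}}{3 \left(2 t^{2} + 3\right)}] = \frac{24 t^{3} \cos{\left(\frac{3 t}{2} + 1 \right)} - 16 t^{2} \sin{\left(\frac{3 t}{2} + 1 \right)} + 6 t^{2} \cos{\left(\frac{3 t}{2} + 1 \right)} - 8 t \sin{\left(\frac{3 t}{2} + 1 \right)} + 36 t \cos{\left(\frac{3 t}{2} + 1 \right)} + 24 \sin{\left(\frac{3 t}{2} + 1 \right)} + 9 \cos{\left(\frac{3 t}{2} + 1 \right)}}{12 t^{4} + 36 t^{2} + 27}, which equals f(t).
F(9/2) = \frac{76 \sin{\left(\frac{31}{4} \right)}}{261}; F(1/2) = \frac{4 \sin{\left(\frac{7}{4} \right)}}{7}.
Integral = F(9/2) - F(1/2) = - \frac{4 \sin{\left(\frac{7}{4} \right)}}{7} + \frac{76 \sin{\left(\frac{31}{4} \right)}}{261}.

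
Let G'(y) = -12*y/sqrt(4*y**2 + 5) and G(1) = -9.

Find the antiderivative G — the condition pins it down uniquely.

G'(y) matches the chain-rule pattern g'(h)*h' with inner function h(y) = 4*y**2 + 5; substituting u = h(y) collapses the integral.
A general antiderivative is -3*sqrt(4*y**2 + 5) + C.
The condition gives C = -9 - (-9) = 0.
So G(y) = -3*sqrt(4*y**2 + 5).
Check: d/dy[-3*sqrt(4*y**2 + 5)] = -12*y/sqrt(4*y**2 + 5) = G'(y).

G(y) = -3*sqrt(4*y**2 + 5)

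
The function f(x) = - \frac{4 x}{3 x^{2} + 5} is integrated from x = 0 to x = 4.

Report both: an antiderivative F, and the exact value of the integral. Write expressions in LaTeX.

Antiderivative: F(x) = - \frac{2 \log{\left(x^{2} + \frac{5}{3} \right)}}{3}; value = - \frac{2 \log{\left(\frac{53}{3} \right)}}{3} + \frac{2 \log{\left(\frac{5}{3} \right)}}{3}

f matches the chain-rule pattern g'(h)*h' with inner function h(x) = x^{2} + \frac{5}{3}; substituting u = h(x) collapses the integral.
F(x) = - \frac{2 \log{\left(x^{2} + \frac{5}{3} \right)}}{3} is an antiderivative of f.
Check: d/dx[- \frac{2 \log{\left(x^{2} + \frac{5}{3} \right)}}{3}] = - \frac{4 x}{3 x^{2} + 5} = f(x).
F(4) = - \frac{2 \log{\left(\frac{53}{3} \right)}}{3}; F(0) = - \frac{2 \log{\left(\frac{5}{3} \right)}}{3}.
Integral = F(4) - F(0) = - \frac{2 \log{\left(\frac{53}{3} \right)}}{3} + \frac{2 \log{\left(\frac{5}{3} \right)}}{3}.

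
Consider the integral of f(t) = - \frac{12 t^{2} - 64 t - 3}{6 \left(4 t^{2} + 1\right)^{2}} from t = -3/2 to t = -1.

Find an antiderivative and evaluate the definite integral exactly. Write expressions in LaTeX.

Recognize the product-rule pattern: f = u'v + uv' with u = \frac{1}{4 t^{2} + 1}, v = \frac{t}{2} - \frac{4}{3}, so integration by parts undoes it.
F(t) = \frac{t}{8 t^{2} + 2} - \frac{4}{12 t^{2} + 3} is an antiderivative of f.
Check: d/dt[\frac{t}{8 t^{2} + 2} - \frac{4}{12 t^{2} + 3}] = \frac{- 12 t^{2} + 64 t + 3}{96 t^{4} + 48 t^{2} + 6}, which equals f(t).
F(-1) = - \frac{11}{30}; F(-3/2) = - \frac{5}{24}.
Integral = F(-1) - F(-3/2) = - \frac{19}{120}.

Antiderivative: F(t) = \frac{t}{8 t^{2} + 2} - \frac{4}{12 t^{2} + 3}; value = - \frac{19}{120}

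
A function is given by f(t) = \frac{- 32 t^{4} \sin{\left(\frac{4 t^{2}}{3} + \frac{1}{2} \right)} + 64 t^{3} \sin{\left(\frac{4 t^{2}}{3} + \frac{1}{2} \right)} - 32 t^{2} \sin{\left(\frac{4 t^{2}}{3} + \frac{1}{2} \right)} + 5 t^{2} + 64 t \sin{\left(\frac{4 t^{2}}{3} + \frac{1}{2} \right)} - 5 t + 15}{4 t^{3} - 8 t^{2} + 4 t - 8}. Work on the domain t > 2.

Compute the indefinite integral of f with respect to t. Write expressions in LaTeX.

F(t) = \frac{5 \log{\left(t - 2 \right)}}{4} + 3 \cos{\left(\frac{4 t^{2}}{3} + \frac{1}{2} \right)} - \frac{5 \operatorname{atan}{\left(t \right)}}{4} + C

Whatever form F(t) takes, F'(t) = f(t) is non-negotiable.
Check: d/dt[\frac{5 \log{\left(t - 2 \right)}}{4} + 3 \cos{\left(\frac{4 t^{2}}{3} + \frac{1}{2} \right)} - \frac{5 \operatorname{atan}{\left(t \right)}}{4}] = \frac{- 32 t^{4} \sin{\left(\frac{4 t^{2}}{3} + \frac{1}{2} \right)} + 64 t^{3} \sin{\left(\frac{4 t^{2}}{3} + \frac{1}{2} \right)} - 32 t^{2} \sin{\left(\frac{4 t^{2}}{3} + \frac{1}{2} \right)} + 5 t^{2} + 64 t \sin{\left(\frac{4 t^{2}}{3} + \frac{1}{2} \right)} - 5 t + 15}{4 t^{3} - 8 t^{2} + 4 t - 8} = f(t).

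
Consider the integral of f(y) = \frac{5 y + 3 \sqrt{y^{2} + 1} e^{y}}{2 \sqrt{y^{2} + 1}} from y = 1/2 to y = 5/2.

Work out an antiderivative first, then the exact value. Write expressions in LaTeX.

Antiderivative: F(y) = \frac{5 \sqrt{y^{2} + 1} + 3 e^{y}}{2}; value = - \frac{5 \sqrt{5}}{4} - \frac{3 e^{\frac{1}{2}}}{2} + \frac{5 \sqrt{29}}{4} + \frac{3 e^{\frac{5}{2}}}{2}

An antiderivative F(y) passes only if d/dy[F] lands on f(y) exactly.
F(y) = \frac{5 \sqrt{y^{2} + 1} + 3 e^{y}}{2} is an antiderivative of f.
Check: d/dy[\frac{5 \sqrt{y^{2} + 1} + 3 e^{y}}{2}] = \frac{5 y + 3 \sqrt{y^{2} + 1} e^{y}}{2 \sqrt{y^{2} + 1}} = f(y).
F(5/2) = \frac{5 \sqrt{29}}{4} + \frac{3 e^{\frac{5}{2}}}{2}; F(1/2) = \frac{3 e^{\frac{1}{2}}}{2} + \frac{5 \sqrt{5}}{4}.
Integral = F(5/2) - F(1/2) = - \frac{5 \sqrt{5}}{4} - \frac{3 e^{\frac{1}{2}}}{2} + \frac{5 \sqrt{29}}{4} + \frac{3 e^{\frac{5}{2}}}{2}.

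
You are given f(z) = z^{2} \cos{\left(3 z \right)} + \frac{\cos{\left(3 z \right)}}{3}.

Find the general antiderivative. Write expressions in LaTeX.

Integrate term by term and add the pieces.
Check: d/dz[\frac{z^{2} \sin{\left(3 z \right)}}{3} + \frac{2 z \cos{\left(3 z \right)}}{9} + \frac{\sin{\left(3 z \right)}}{27}] = z^{2} \cos{\left(3 z \right)} + \frac{\cos{\left(3 z \right)}}{3} = f(z).

F(z) = \frac{z^{2} \sin{\left(3 z \right)}}{3} + \frac{2 z \cos{\left(3 z \right)}}{9} + \frac{\sin{\left(3 z \right)}}{27} + C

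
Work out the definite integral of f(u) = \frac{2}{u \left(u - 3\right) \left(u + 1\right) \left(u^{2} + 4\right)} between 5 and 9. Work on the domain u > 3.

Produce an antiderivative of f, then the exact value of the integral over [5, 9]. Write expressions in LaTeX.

Antiderivative: F(u) = \frac{- 130 \log{\left(u \right)} + 10 \log{\left(u - 3 \right)} + 78 \log{\left(u + 1 \right)} + 21 \log{\left(u^{2} + 4 \right)} + 24 \operatorname{atan}{\left(\frac{u}{2} \right)}}{780}; value = - \frac{\log{\left(9 \right)}}{6} - \frac{17 \log{\left(6 \right)}}{195} - \frac{7 \log{\left(29 \right)}}{260} - \frac{2 \operatorname{atan}{\left(\frac{5}{2} \right)}}{65} - \frac{\log{\left(2 \right)}}{78} + \frac{2 \operatorname{atan}{\left(\frac{9}{2} \right)}}{65} + \frac{7 \log{\left(85 \right)}}{260} + \frac{\log{\left(10 \right)}}{10} + \frac{\log{\left(5 \right)}}{6}

The denominator factors as u \left(u - 3\right) \left(u + 1\right) \left(u^{2} + 4\right); partial fractions split f into directly integrable pieces: \frac{7 u + 8}{130 \left(u^{2} + 4\right)} + \frac{1}{10 \left(u + 1\right)} + \frac{1}{78 \left(u - 3\right)} - \frac{1}{6 u}.
F(u) = \frac{- 130 \log{\left(u \right)} + 10 \log{\left(u - 3 \right)} + 78 \log{\left(u + 1 \right)} + 21 \log{\left(u^{2} + 4 \right)} + 24 \operatorname{atan}{\left(\frac{u}{2} \right)}}{780} is an antiderivative of f.
Check: d/du[\frac{- 130 \log{\left(u \right)} + 10 \log{\left(u - 3 \right)} + 78 \log{\left(u + 1 \right)} + 21 \log{\left(u^{2} + 4 \right)} + 24 \operatorname{atan}{\left(\frac{u}{2} \right)}}{780}] = \frac{2}{u^{5} - 2 u^{4} + u^{3} - 8 u^{2} - 12 u}, which equals f(u).
F(9) = - \frac{\log{\left(9 \right)}}{6} + \frac{\log{\left(6 \right)}}{78} + \frac{2 \operatorname{atan}{\left(\frac{9}{2} \right)}}{65} + \frac{7 \log{\left(85 \right)}}{260} + \frac{\log{\left(10 \right)}}{10}; F(5) = - \frac{\log{\left(5 \right)}}{6} + \frac{\log{\left(2 \right)}}{78} + \frac{2 \operatorname{atan}{\left(\frac{5}{2} \right)}}{65} + \frac{7 \log{\left(29 \right)}}{260} + \frac{\log{\left(6 \right)}}{10}.
Integral = F(9) - F(5) = - \frac{\log{\left(9 \right)}}{6} - \frac{17 \log{\left(6 \right)}}{195} - \frac{7 \log{\left(29 \right)}}{260} - \frac{2 \operatorname{atan}{\left(\frac{5}{2} \right)}}{65} - \frac{\log{\left(2 \right)}}{78} + \frac{2 \operatorname{atan}{\left(\frac{9}{2} \right)}}{65} + \frac{7 \log{\left(85 \right)}}{260} + \frac{\log{\left(10 \right)}}{10} + \frac{\log{\left(5 \right)}}{6}.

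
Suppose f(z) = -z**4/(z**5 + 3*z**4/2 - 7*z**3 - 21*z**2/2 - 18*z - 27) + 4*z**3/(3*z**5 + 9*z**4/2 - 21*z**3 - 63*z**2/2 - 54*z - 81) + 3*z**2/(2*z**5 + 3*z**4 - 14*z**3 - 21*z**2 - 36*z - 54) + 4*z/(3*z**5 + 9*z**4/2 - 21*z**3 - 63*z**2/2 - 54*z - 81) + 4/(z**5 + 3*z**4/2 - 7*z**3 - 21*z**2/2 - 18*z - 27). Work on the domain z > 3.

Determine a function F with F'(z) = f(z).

An antiderivative is F(z) = -47*log(z - 3)/594 + 67*log(z + 3/2)/459 - 23*log(z + 3)/22 - 2*log(z**2 + 2)/187 + 43*sqrt(2)*atan(sqrt(2)*z/2)/561.

Factor the denominator (3*(z - 3)*(z + 3)*(2*z + 3)*(z**2 + 2)) and decompose: f = -2*(6*z - 43)/(561*(z**2 + 2)) + 134/(459*(2*z + 3)) - 23/(22*(z + 3)) - 47/(594*(z - 3)); each piece integrates to a log, atan, or power term.
Check: d/dz[-47*log(z - 3)/594 + 67*log(z + 3/2)/459 - 23*log(z + 3)/22 - 2*log(z**2 + 2)/187 + 43*sqrt(2)*atan(sqrt(2)*z/2)/561] = (-6*z**4 + 8*z**3 + 9*z**2 + 8*z + 24)/(6*z**5 + 9*z**4 - 42*z**3 - 63*z**2 - 108*z - 162), which equals f(z).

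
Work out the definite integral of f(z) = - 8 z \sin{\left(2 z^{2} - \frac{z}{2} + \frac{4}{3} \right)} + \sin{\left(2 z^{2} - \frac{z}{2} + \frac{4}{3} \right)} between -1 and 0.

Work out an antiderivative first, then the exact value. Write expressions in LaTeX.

Antiderivative: F(z) = 2 \cos{\left(2 z^{2} - \frac{z}{2} + \frac{4}{3} \right)}; value = 2 \cos{\left(\frac{4}{3} \right)} - 2 \cos{\left(\frac{23}{6} \right)}

f matches the chain-rule pattern g'(h)*h' with inner function h(z) = 2 z^{2} - \frac{z}{2} + \frac{4}{3}; substituting u = h(z) collapses the integral.
F(z) = 2 \cos{\left(2 z^{2} - \frac{z}{2} + \frac{4}{3} \right)} is an antiderivative of f.
Check: d/dz[2 \cos{\left(2 z^{2} - \frac{z}{2} + \frac{4}{3} \right)}] = - 8 z \sin{\left(2 z^{2} - \frac{z}{2} + \frac{4}{3} \right)} + \sin{\left(2 z^{2} - \frac{z}{2} + \frac{4}{3} \right)} = f(z).
F(0) = 2 \cos{\left(\frac{4}{3} \right)}; F(-1) = 2 \cos{\left(\frac{23}{6} \right)}.
Integral = F(0) - F(-1) = 2 \cos{\left(\frac{4}{3} \right)} - 2 \cos{\left(\frac{23}{6} \right)}.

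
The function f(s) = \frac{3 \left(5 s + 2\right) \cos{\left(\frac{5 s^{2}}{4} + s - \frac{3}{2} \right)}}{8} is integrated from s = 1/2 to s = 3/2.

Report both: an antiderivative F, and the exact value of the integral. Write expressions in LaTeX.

The substitution u = \frac{5 s^{2}}{4} + s - \frac{3}{2} works: f is exactly (dF/du)*(du/ds) for that inner function.
F(s) = \frac{3 \sin{\left(\frac{5 s^{2}}{4} + s - \frac{3}{2} \right)}}{4} is an antiderivative of f.
Check: d/ds[\frac{3 \sin{\left(\frac{5 s^{2}}{4} + s - \frac{3}{2} \right)}}{4}] = \frac{15 s \cos{\left(\frac{5 s^{2}}{4} + s - \frac{3}{2} \right)}}{8} + \frac{3 \cos{\left(\frac{5 s^{2}}{4} + s - \frac{3}{2} \right)}}{4}, which equals f(s).
F(3/2) = \frac{3 \sin{\left(\frac{45}{16} \right)}}{4}; F(1/2) = - \frac{3 \sin{\left(\frac{11}{16} \right)}}{4}.
Integral = F(3/2) - F(1/2) = \frac{3 \sin{\left(\frac{45}{16} \right)}}{4} + \frac{3 \sin{\left(\frac{11}{16} \right)}}{4}.

Antiderivative: F(s) = \frac{3 \sin{\left(\frac{5 s^{2}}{4} + s - \frac{3}{2} \right)}}{4}; value = \frac{3 \sin{\left(\frac{45}{16} \right)}}{4} + \frac{3 \sin{\left(\frac{11}{16} \right)}}{4}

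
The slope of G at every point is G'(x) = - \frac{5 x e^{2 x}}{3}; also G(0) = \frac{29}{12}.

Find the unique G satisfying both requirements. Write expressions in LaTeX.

G'(x) has the shape u'v + uv' for u = \frac{5}{12} - \frac{5 x}{6} and v = e^{2 x} — it is the derivative of the product u*v.
A general antiderivative is \frac{\left(5 - 10 x\right) e^{2 x}}{12} + C.
The condition gives C = \frac{29}{12} - (\frac{5}{12}) = 2.
So G(x) = \frac{5 \left(1 - 2 x\right) e^{2 x} + 24}{12}.
Check: d/dx[\frac{5 \left(1 - 2 x\right) e^{2 x} + 24}{12}] = - \frac{5 x e^{2 x}}{3} = G'(x).

G(x) = \frac{5 \left(1 - 2 x\right) e^{2 x} + 24}{12}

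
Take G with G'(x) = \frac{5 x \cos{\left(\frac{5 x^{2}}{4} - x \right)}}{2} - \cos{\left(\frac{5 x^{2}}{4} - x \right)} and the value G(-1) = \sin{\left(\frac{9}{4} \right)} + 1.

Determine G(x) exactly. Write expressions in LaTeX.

G(x) = \sin{\left(\frac{5 x^{2}}{4} - x \right)} + 1

G'(x) matches the chain-rule pattern g'(h)*h' with inner function h(x) = \frac{5 x^{2}}{4} - x; substituting u = h(x) collapses the integral.
A general antiderivative is \sin{\left(\frac{5 x^{2}}{4} - x \right)} + C.
The condition gives C = \sin{\left(\frac{9}{4} \right)} + 1 - (\sin{\left(\frac{9}{4} \right)}) = 1.
So G(x) = \sin{\left(\frac{5 x^{2}}{4} - x \right)} + 1.
Check: d/dx[\sin{\left(\frac{5 x^{2}}{4} - x \right)} + 1] = \frac{5 x \cos{\left(\frac{5 x^{2}}{4} - x \right)}}{2} - \cos{\left(\frac{5 x^{2}}{4} - x \right)} = G'(x).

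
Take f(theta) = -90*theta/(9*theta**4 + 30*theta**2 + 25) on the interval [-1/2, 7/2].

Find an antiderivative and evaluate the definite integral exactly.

Antiderivative: F(theta) = 15/(3*theta**2 + 5); value = -8640/3841

f matches the chain-rule pattern g'(h)*h' with inner function h(theta) = theta**2 + 5/3; substituting u = h(theta) collapses the integral.
F(theta) = 15/(3*theta**2 + 5) is an antiderivative of f.
Check: d/dtheta[15/(3*theta**2 + 5)] = -90*theta/(9*theta**4 + 30*theta**2 + 25) = f(theta).
F(7/2) = 60/167; F(-1/2) = 60/23.
Integral = F(7/2) - F(-1/2) = -8640/3841.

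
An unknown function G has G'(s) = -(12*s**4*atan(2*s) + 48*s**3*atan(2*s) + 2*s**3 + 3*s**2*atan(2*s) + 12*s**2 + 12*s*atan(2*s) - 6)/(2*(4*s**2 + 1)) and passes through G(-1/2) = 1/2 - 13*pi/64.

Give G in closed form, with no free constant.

G'(s) has the shape u'v + uv' for u = -s**3/2 - 3*s**2 + 3/2 and v = atan(2*s) — it is the derivative of the product u*v.
A general antiderivative is 3*(-s**3/3 - 2*s**2 + 1)*atan(2*s)/2 + C.
The condition gives C = 1/2 - 13*pi/64 - (-13*pi/64) = 1/2.
So G(s) = 3*(-s**3/3 - 2*s**2 + 1)*atan(2*s)/2 + 1/2.
Check: d/ds[3*(-s**3/3 - 2*s**2 + 1)*atan(2*s)/2 + 1/2] = (-12*s**4*atan(2*s) - 48*s**3*atan(2*s) - 2*s**3 - 3*s**2*atan(2*s) - 12*s**2 - 12*s*atan(2*s) + 6)/(8*s**2 + 2), which equals G'(s).

G(s) = 3*(-s**3/3 - 2*s**2 + 1)*atan(2*s)/2 + 1/2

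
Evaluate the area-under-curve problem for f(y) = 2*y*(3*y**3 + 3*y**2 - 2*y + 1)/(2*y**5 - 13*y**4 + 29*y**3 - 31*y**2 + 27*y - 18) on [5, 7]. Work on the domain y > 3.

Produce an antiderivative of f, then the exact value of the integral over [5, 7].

The denominator factors as (y - 3)*(y - 2)*(2*y - 3)*(y**2 + 1); partial fractions split f into directly integrable pieces: -(23*y + 15)/(65*(y**2 + 1)) + 238/(13*(2*y - 3)) - 132/(5*(y - 2)) + 103/(5*(y - 3)).
F(y) = 103*log(y - 3)/5 - 132*log(y - 2)/5 + 119*log(y - 3/2)/13 - 23*log(y**2 + 1)/130 - 3*atan(y)/13 is an antiderivative of f.
Check: d/dy[103*log(y - 3)/5 - 132*log(y - 2)/5 + 119*log(y - 3/2)/13 - 23*log(y**2 + 1)/130 - 3*atan(y)/13] = (6*y**4 + 6*y**3 - 4*y**2 + 2*y)/(2*y**5 - 13*y**4 + 29*y**3 - 31*y**2 + 27*y - 18), which equals f(y).
F(7) = -132*log(5)/5 - 23*log(50)/130 - 3*atan(7)/13 + 119*log(11/2)/13 + 103*log(4)/5; F(5) = -132*log(3)/5 - 23*log(26)/130 - 3*atan(5)/13 + 119*log(7/2)/13 + 103*log(2)/5.
Integral = F(7) - F(5) = -132*log(5)/5 - 103*log(2)/5 - 119*log(7/2)/13 - 23*log(50)/130 - 3*atan(7)/13 + 3*atan(5)/13 + 23*log(26)/130 + 119*log(11/2)/13 + 103*log(4)/5 + 132*log(3)/5.

Antiderivative: F(y) = 103*log(y - 3)/5 - 132*log(y - 2)/5 + 119*log(y - 3/2)/13 - 23*log(y**2 + 1)/130 - 3*atan(y)/13; value = -132*log(5)/5 - 103*log(2)/5 - 119*log(7/2)/13 - 23*log(50)/130 - 3*atan(7)/13 + 3*atan(5)/13 + 23*log(26)/130 + 119*log(11/2)/13 + 103*log(4)/5 + 132*log(3)/5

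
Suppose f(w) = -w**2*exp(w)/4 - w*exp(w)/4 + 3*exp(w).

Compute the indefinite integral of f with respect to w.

Recognize the product-rule pattern: f = u'v + uv' with u = -w**2/4 + w/4 + 11/4, v = exp(w), so integration by parts undoes it.
Check: d/dw[-w**2*exp(w)/4 + w*exp(w)/4 + 11*exp(w)/4] = -w**2*exp(w)/4 - w*exp(w)/4 + 3*exp(w) = f(w).

F(w) = -w**2*exp(w)/4 + w*exp(w)/4 + 11*exp(w)/4 + C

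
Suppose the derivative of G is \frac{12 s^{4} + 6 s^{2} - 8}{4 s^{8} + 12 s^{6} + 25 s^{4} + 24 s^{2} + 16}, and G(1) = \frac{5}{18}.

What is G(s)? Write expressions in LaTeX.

G(s) = \frac{2 s^{4} + 3 s^{2} - 4 s + 4}{2 \left(2 s^{4} + 3 s^{2} + 4\right)}

Recognize the product-rule pattern: G'(s) = u'v + uv' with u = - s, v = \frac{1}{s^{4} + \frac{3 s^{2}}{2} + 2}, so integration by parts undoes it.
A general antiderivative is - \frac{s}{s^{4} + \frac{3 s^{2}}{2} + 2} + C.
The condition gives C = \frac{5}{18} - (- \frac{2}{9}) = \frac{1}{2}.
So G(s) = \frac{2 s^{4} + 3 s^{2} - 4 s + 4}{2 \left(2 s^{4} + 3 s^{2} + 4\right)}.
Check: d/ds[\frac{2 s^{4} + 3 s^{2} - 4 s + 4}{2 \left(2 s^{4} + 3 s^{2} + 4\right)}] = \frac{12 s^{4} + 6 s^{2} - 8}{4 s^{8} + 12 s^{6} + 25 s^{4} + 24 s^{2} + 16} = G'(s).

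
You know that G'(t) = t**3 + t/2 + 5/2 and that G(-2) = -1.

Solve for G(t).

G(t) = t**4/4 + t**2/4 + 5*t/2 - 1

The integrand splits into summands that can be handled one at a time.
A general antiderivative is t**4/4 + t**2/4 + 5*t/2 + C.
The condition gives C = -1 - (0) = -1.
So G(t) = t**4/4 + t**2/4 + 5*t/2 - 1.
Check: d/dt[t**4/4 + t**2/4 + 5*t/2 - 1] = t**3 + t/2 + 5/2 = G'(t).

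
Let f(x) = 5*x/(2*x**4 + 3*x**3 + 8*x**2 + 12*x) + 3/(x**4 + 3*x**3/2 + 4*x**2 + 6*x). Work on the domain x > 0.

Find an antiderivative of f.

An antiderivative is F(x) = (50*log(x) + 8*log(x + 3/2) - 29*log(x**2 + 4) + 6*atan(x/2))/100.

The denominator factors as x*(2*x + 3)*(x**2 + 4); partial fractions split f into directly integrable pieces: -(29*x - 6)/(50*(x**2 + 4)) + 4/(25*(2*x + 3)) + 1/(2*x).
Check: d/dx[(50*log(x) + 8*log(x + 3/2) - 29*log(x**2 + 4) + 6*atan(x/2))/100] = (5*x + 6)/(2*x**4 + 3*x**3 + 8*x**2 + 12*x), which equals f(x).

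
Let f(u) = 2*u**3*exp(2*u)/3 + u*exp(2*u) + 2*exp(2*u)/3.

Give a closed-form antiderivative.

Recognize the product-rule pattern: f = v'r + vr' with v = u**3/3 - u**2/2 + u - 1/6, r = exp(2*u), so integration by parts undoes it.
Check: d/du[(2*u**3 - 3*u**2 + 6*u - 1)*exp(2*u)/6] = 2*u**3*exp(2*u)/3 + u*exp(2*u) + 2*exp(2*u)/3 = f(u).

An antiderivative is F(u) = (2*u**3 - 3*u**2 + 6*u - 1)*exp(2*u)/6.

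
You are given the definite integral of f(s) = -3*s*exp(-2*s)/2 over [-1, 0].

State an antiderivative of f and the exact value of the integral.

Recognize the product-rule pattern: f = u'v + uv' with u = 3*s/4 + 3/8, v = exp(-2*s), so integration by parts undoes it.
F(s) = 3*(2*s + 1)*exp(-2*s)/8 is an antiderivative of f.
Check: d/ds[3*(2*s + 1)*exp(-2*s)/8] = -3*s*exp(-2*s)/2 = f(s).
F(0) = 3/8; F(-1) = -3*exp(2)/8.
Integral = F(0) - F(-1) = 3/8 + 3*exp(2)/8.

Antiderivative: F(s) = 3*(2*s + 1)*exp(-2*s)/8; value = 3/8 + 3*exp(2)/8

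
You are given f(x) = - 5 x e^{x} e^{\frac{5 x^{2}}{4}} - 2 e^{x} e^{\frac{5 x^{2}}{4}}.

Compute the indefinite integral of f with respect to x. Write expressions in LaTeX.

f matches the chain-rule pattern g'(h)*h' with inner function h(x) = \frac{5 x^{2}}{4} + x; substituting u = h(x) collapses the integral.
Check: d/dx[- 2 e^{\frac{5 x^{2}}{4} + x}] = - 5 x e^{x} e^{\frac{5 x^{2}}{4}} - 2 e^{x} e^{\frac{5 x^{2}}{4}} = f(x).

F(x) = - 2 e^{\frac{5 x^{2}}{4} + x} + C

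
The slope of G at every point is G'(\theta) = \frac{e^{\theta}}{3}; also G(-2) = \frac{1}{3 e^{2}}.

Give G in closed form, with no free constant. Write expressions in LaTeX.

Differentiate the proposed G(\theta) back; it has to land on the given G'(\theta).
A general antiderivative is \frac{e^{\theta}}{3} + C.
The condition gives C = \frac{1}{3 e^{2}} - (\frac{1}{3 e^{2}}) = 0.
So G(\theta) = \frac{e^{\theta}}{3}.
Check: d/d\theta[\frac{e^{\theta}}{3}] = \frac{e^{\theta}}{3} = G'(\theta).

G(\theta) = \frac{e^{\theta}}{3}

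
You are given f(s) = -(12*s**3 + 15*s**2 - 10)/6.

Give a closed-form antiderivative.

For F(s) to be correct the identity F'(s) - f(s) = 0 must hold.
Check: d/ds[-s**4/2 - 5*s**3/6 + 5*s/3] = -2*s**3 - 5*s**2/2 + 5/3, which equals f(s).

An antiderivative is F(s) = -s**4/2 - 5*s**3/6 + 5*s/3.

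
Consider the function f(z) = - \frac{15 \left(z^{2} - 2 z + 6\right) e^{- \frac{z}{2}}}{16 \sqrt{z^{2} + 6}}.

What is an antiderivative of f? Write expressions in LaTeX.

f has the shape u'v + uv' for u = \frac{15 \sqrt{z^{2} + 6}}{8} and v = e^{- \frac{z}{2}} — it is the derivative of the product u*v.
Check: d/dz[\frac{15 \sqrt{z^{2} + 6} e^{- \frac{z}{2}}}{8}] = \frac{\left(- 15 z^{2} + 30 z - 90\right) e^{- \frac{z}{2}}}{16 \sqrt{z^{2} + 6}}, which equals f(z).

An antiderivative is F(z) = \frac{15 \sqrt{z^{2} + 6} e^{- \frac{z}{2}}}{8}.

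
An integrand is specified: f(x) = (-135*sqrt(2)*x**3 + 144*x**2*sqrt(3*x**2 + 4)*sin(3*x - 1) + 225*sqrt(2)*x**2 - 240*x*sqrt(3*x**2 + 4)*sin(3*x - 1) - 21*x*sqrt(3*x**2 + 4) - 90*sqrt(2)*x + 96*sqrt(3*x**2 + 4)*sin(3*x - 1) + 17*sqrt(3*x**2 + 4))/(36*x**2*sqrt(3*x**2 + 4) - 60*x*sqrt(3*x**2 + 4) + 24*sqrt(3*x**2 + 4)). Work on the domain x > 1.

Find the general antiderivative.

Check any antiderivative F(x) by computing F'(x) and comparing it with f(x).
Check: d/dx[-5*sqrt(3*x**2/2 + 2)/2 - log(3*x/2 - 1)/4 - log(2*x - 2)/3 - 4*cos(3*x - 1)/3] = (-135*sqrt(2)*x**3 + 144*x**2*sqrt(3*x**2 + 4)*sin(3*x - 1) + 225*sqrt(2)*x**2 - 240*x*sqrt(3*x**2 + 4)*sin(3*x - 1) - 21*x*sqrt(3*x**2 + 4) - 90*sqrt(2)*x + 96*sqrt(3*x**2 + 4)*sin(3*x - 1) + 17*sqrt(3*x**2 + 4))/(36*x**2*sqrt(3*x**2 + 4) - 60*x*sqrt(3*x**2 + 4) + 24*sqrt(3*x**2 + 4)) = f(x).

F(x) = -5*sqrt(3*x**2/2 + 2)/2 - log(3*x/2 - 1)/4 - log(2*x - 2)/3 - 4*cos(3*x - 1)/3 + C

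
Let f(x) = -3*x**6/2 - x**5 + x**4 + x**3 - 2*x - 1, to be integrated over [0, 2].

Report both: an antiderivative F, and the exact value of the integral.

Integrate term by term and add the pieces.
F(x) = -3*x**7/14 - x**6/6 + x**5/5 + x**4/4 - x**2 - x is an antiderivative of f.
Check: d/dx[-3*x**7/14 - x**6/6 + x**5/5 + x**4/4 - x**2 - x] = -3*x**6/2 - x**5 + x**4 + x**3 - 2*x - 1 = f(x).
F(2) = -3538/105; F(0) = 0.
Integral = F(2) - F(0) = -3538/105.

Antiderivative: F(x) = -3*x**7/14 - x**6/6 + x**5/5 + x**4/4 - x**2 - x; value = -3538/105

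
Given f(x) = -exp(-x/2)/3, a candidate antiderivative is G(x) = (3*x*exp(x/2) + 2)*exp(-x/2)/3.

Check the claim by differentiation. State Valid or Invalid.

d/dx[G] = (3*exp(x/2) - 1)*exp(-x/2)/3
d/dx[G] - f(x) = 1 != 0.

Invalid: d/dx[G] - f = 1, which is not 0.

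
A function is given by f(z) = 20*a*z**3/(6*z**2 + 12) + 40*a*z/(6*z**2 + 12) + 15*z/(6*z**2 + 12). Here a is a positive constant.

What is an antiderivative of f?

An antiderivative is F(z) = 5*(4*a*z**2 + 3*log(3*z**2/2 + 3))/12.

The integrand splits into summands that can be handled one at a time.
Check: d/dz[5*(4*a*z**2 + 3*log(3*z**2/2 + 3))/12] = (20*a*z**3 + 40*a*z + 15*z)/(6*z**2 + 12), which equals f(z).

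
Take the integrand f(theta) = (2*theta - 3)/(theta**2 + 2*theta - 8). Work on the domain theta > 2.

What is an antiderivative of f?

An antiderivative is F(theta) = log(theta - 2)/6 + 11*log(theta + 4)/6.

Factor the denominator ((theta - 2)*(theta + 4)) and decompose: f = 11/(6*(theta + 4)) + 1/(6*(theta - 2)); each piece integrates to a log, atan, or power term.
Check: d/dtheta[log(theta - 2)/6 + 11*log(theta + 4)/6] = (2*theta - 3)/(theta**2 + 2*theta - 8) = f(theta).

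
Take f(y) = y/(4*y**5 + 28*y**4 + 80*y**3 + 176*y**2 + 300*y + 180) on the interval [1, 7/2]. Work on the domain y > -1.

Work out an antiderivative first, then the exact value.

The denominator factors as 4*(y + 1)*(y + 3)**2*(y**2 + 5); partial fractions split f into directly integrable pieces: -(13*y - 25)/(2352*(y**2 + 5)) + 25/(1568*(y + 3)) + 3/(112*(y + 3)**2) - 1/(96*(y + 1)).
F(y) = -log(y + 1)/96 + 25*log(y + 3)/1568 - 13*log(y**2 + 5)/4704 + 5*sqrt(5)*atan(sqrt(5)*y/5)/2352 - 3/(112*y + 336) is an antiderivative of f.
Check: d/dy[-log(y + 1)/96 + 25*log(y + 3)/1568 - 13*log(y**2 + 5)/4704 + 5*sqrt(5)*atan(sqrt(5)*y/5)/2352 - 3/(112*y + 336)] = y/(4*y**5 + 28*y**4 + 80*y**3 + 176*y**2 + 300*y + 180) = f(y).
F(7/2) = -log(9/2)/96 - 13*log(69/4)/4704 - 3/728 + 5*sqrt(5)*atan(7*sqrt(5)/10)/2352 + 25*log(13/2)/1568; F(1) = -log(2)/96 - 3/448 - 13*log(6)/4704 + 5*sqrt(5)*atan(sqrt(5)/5)/2352 + 25*log(4)/1568.
Integral = F(7/2) - F(1) = -25*log(4)/1568 - log(9/2)/96 - 13*log(69/4)/4704 - 5*sqrt(5)*atan(sqrt(5)/5)/2352 + 15/5824 + 5*sqrt(5)*atan(7*sqrt(5)/10)/2352 + 13*log(6)/4704 + log(2)/96 + 25*log(13/2)/1568.

Antiderivative: F(y) = -log(y + 1)/96 + 25*log(y + 3)/1568 - 13*log(y**2 + 5)/4704 + 5*sqrt(5)*atan(sqrt(5)*y/5)/2352 - 3/(112*y + 336); value = -25*log(4)/1568 - log(9/2)/96 - 13*log(69/4)/4704 - 5*sqrt(5)*atan(sqrt(5)/5)/2352 + 15/5824 + 5*sqrt(5)*atan(7*sqrt(5)/10)/2352 + 13*log(6)/4704 + log(2)/96 + 25*log(13/2)/1568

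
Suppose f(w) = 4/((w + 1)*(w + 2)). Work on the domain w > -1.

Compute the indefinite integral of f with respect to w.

Factor the denominator ((w + 1)*(w + 2)) and decompose: f = -4/(w + 2) + 4/(w + 1); each piece integrates to a log, atan, or power term.
Check: d/dw[4*(log(w + 1) - log(w + 2))] = 4/(w**2 + 3*w + 2), which equals f(w).

F(w) = 4*(log(w + 1) - log(w + 2)) + C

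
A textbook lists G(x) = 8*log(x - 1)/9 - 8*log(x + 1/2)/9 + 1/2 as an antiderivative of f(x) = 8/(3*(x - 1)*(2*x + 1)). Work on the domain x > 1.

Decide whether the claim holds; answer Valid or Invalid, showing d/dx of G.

d/dx[G] = 8/(6*x**2 - 3*x - 3)
This equals f(x) exactly, so the claim holds.

Valid. The derivative of G reproduces f.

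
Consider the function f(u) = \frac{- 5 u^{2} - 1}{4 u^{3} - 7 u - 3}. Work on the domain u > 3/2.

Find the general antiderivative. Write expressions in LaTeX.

Factor the denominator (\left(u + 1\right) \left(2 u - 3\right) \left(2 u + 1\right)) and decompose: f = \frac{9}{8 \left(2 u + 1\right)} - \frac{49}{40 \left(2 u - 3\right)} - \frac{6}{5 \left(u + 1\right)}; each piece integrates to a log, atan, or power term.
Check: d/du[\frac{- 49 \log{\left(u - \frac{3}{2} \right)} + 45 \log{\left(u + \frac{1}{2} \right)} - 96 \log{\left(u + 1 \right)}}{80}] = \frac{- 5 u^{2} - 1}{4 u^{3} - 7 u - 3} = f(u).

F(u) = \frac{- 49 \log{\left(u - \frac{3}{2} \right)} + 45 \log{\left(u + \frac{1}{2} \right)} - 96 \log{\left(u + 1 \right)}}{80} + C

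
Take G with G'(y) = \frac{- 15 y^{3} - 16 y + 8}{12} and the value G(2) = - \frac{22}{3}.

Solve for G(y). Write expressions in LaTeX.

G(y) = - \frac{5 y^{4}}{16} - \frac{2 y^{2}}{3} + \frac{2 y}{3} - 1

Whatever form G(y) takes, its d/dy must return the stated G'(y).
A general antiderivative is - \frac{5 y^{4}}{16} - \frac{2 y^{2}}{3} + \frac{2 y}{3} + C.
The condition gives C = - \frac{22}{3} - (- \frac{19}{3}) = -1.
So G(y) = - \frac{5 y^{4}}{16} - \frac{2 y^{2}}{3} + \frac{2 y}{3} - 1.
Check: d/dy[- \frac{5 y^{4}}{16} - \frac{2 y^{2}}{3} + \frac{2 y}{3} - 1] = - \frac{5 y^{3}}{4} - \frac{4 y}{3} + \frac{2}{3}, which equals G'(y).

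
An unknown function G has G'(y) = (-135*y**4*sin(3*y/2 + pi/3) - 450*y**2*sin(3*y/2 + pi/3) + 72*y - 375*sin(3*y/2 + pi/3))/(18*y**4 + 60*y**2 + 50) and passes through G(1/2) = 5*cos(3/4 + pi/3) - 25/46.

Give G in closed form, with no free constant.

Any candidate G(y) must reproduce the stated G'(y) exactly.
A general antiderivative is 5*cos(3*y/2 + pi/3) - 2/(y**2 + 5/3) + C.
The condition gives C = 5*cos(3/4 + pi/3) - 25/46 - (5*cos(3/4 + pi/3) - 24/23) = 1/2.
So G(y) = (30*y**2*cos(3*y/2 + pi/3) + 3*y**2 + 50*cos(3*y/2 + pi/3) - 7)/(2*(3*y**2 + 5)).
Check: d/dy[(30*y**2*cos(3*y/2 + pi/3) + 3*y**2 + 50*cos(3*y/2 + pi/3) - 7)/(2*(3*y**2 + 5))] = (-135*y**4*sin(3*y/2 + pi/3) - 450*y**2*sin(3*y/2 + pi/3) + 72*y - 375*sin(3*y/2 + pi/3))/(18*y**4 + 60*y**2 + 50) = G'(y).

G(y) = (30*y**2*cos(3*y/2 + pi/3) + 3*y**2 + 50*cos(3*y/2 + pi/3) - 7)/(2*(3*y**2 + 5))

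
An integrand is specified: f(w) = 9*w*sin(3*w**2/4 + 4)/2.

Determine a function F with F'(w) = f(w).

An antiderivative is F(w) = -3*cos(3*w**2/4 + 4).

The substitution u = 3*w**2/4 + 4 works: f is exactly (dF/du)*(du/dw) for that inner function.
Check: d/dw[-3*cos(3*w**2/4 + 4)] = 9*w*sin(3*w**2/4 + 4)/2 = f(w).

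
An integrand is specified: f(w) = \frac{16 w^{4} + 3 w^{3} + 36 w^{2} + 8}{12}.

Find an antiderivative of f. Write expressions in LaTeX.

A candidate is checked by its d/dw: the result must match f(w).
Check: d/dw[\frac{4 w^{5}}{15} + \frac{w^{4}}{16} + w^{3} + \frac{2 w}{3}] = \frac{4 w^{4}}{3} + \frac{w^{3}}{4} + 3 w^{2} + \frac{2}{3}, which equals f(w).

An antiderivative is F(w) = \frac{4 w^{5}}{15} + \frac{w^{4}}{16} + w^{3} + \frac{2 w}{3}.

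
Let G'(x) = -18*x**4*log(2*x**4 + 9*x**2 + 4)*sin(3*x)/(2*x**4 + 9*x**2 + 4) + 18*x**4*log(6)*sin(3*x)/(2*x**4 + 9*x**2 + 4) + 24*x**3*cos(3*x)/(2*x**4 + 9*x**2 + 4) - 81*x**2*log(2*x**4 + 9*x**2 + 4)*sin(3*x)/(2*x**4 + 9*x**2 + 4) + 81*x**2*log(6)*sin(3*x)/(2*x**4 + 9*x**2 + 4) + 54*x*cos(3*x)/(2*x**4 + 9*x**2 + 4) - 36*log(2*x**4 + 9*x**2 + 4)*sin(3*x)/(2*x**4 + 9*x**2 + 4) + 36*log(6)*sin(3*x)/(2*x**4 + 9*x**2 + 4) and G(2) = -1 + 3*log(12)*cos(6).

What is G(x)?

G(x) = 3*log(x**4/3 + 3*x**2/2 + 2/3)*cos(3*x) - 1

Recognize the product-rule pattern: G'(x) = u'v + uv' with u = 3*cos(3*x), v = log(x**4/3 + 3*x**2/2 + 2/3), so integration by parts undoes it.
A general antiderivative is 3*log(x**4/3 + 3*x**2/2 + 2/3)*cos(3*x) + C.
The condition gives C = -1 + 3*log(12)*cos(6) - (3*log(12)*cos(6)) = -1.
So G(x) = 3*log(x**4/3 + 3*x**2/2 + 2/3)*cos(3*x) - 1.
Check: d/dx[3*log(x**4/3 + 3*x**2/2 + 2/3)*cos(3*x) - 1] = (-18*x**4*log(2*x**4 + 9*x**2 + 4)*sin(3*x) + 18*x**4*log(6)*sin(3*x) + 24*x**3*cos(3*x) - 81*x**2*log(2*x**4 + 9*x**2 + 4)*sin(3*x) + 81*x**2*log(6)*sin(3*x) + 54*x*cos(3*x) - 36*log(2*x**4 + 9*x**2 + 4)*sin(3*x) + 36*log(6)*sin(3*x))/(2*x**4 + 9*x**2 + 4), which equals G'(x).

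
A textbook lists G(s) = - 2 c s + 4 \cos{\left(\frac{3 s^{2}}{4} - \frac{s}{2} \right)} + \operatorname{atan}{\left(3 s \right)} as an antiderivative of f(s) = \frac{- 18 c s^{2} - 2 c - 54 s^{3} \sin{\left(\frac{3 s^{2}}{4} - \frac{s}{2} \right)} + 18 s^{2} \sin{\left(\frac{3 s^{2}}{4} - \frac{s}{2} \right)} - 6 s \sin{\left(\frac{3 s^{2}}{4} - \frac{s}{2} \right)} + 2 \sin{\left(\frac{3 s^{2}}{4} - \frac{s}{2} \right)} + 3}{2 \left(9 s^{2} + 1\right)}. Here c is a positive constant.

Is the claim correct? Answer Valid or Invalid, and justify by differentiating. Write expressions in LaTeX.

Invalid: d/ds[G] - f = \frac{- 18 c s^{2} - 2 c - 54 s^{3} \sin{\left(\frac{3 s^{2}}{4} - \frac{s}{2} \right)} + 18 s^{2} \sin{\left(\frac{3 s^{2}}{4} - \frac{s}{2} \right)} - 6 s \sin{\left(\frac{3 s^{2}}{4} - \frac{s}{2} \right)} + 2 \sin{\left(\frac{3 s^{2}}{4} - \frac{s}{2} \right)} + 3}{18 s^{2} + 2}, which is not 0.

d/ds[G] = \frac{- 18 c s^{2} - 2 c - 54 s^{3} \sin{\left(\frac{3 s^{2}}{4} - \frac{s}{2} \right)} + 18 s^{2} \sin{\left(\frac{3 s^{2}}{4} - \frac{s}{2} \right)} - 6 s \sin{\left(\frac{3 s^{2}}{4} - \frac{s}{2} \right)} + 2 \sin{\left(\frac{3 s^{2}}{4} - \frac{s}{2} \right)} + 3}{9 s^{2} + 1}
d/ds[G] - f(s) = \frac{- 18 c s^{2} - 2 c - 54 s^{3} \sin{\left(\frac{3 s^{2}}{4} - \frac{s}{2} \right)} + 18 s^{2} \sin{\left(\frac{3 s^{2}}{4} - \frac{s}{2} \right)} - 6 s \sin{\left(\frac{3 s^{2}}{4} - \frac{s}{2} \right)} + 2 \sin{\left(\frac{3 s^{2}}{4} - \frac{s}{2} \right)} + 3}{18 s^{2} + 2} != 0.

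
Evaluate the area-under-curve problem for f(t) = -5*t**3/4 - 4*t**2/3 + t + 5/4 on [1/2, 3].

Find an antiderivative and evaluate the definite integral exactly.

The integrand splits into summands that can be handled one at a time.
F(t) = -t*(45*t**3 + 64*t**2 - 72*t - 180)/144 is an antiderivative of f.
Check: d/dt[-t*(45*t**3 + 64*t**2 - 72*t - 180)/144] = -5*t**3/4 - 4*t**2/3 + t + 5/4 = f(t).
F(3) = -465/16; F(1/2) = 1555/2304.
Integral = F(3) - F(1/2) = -68515/2304.

Antiderivative: F(t) = -t*(45*t**3 + 64*t**2 - 72*t - 180)/144; value = -68515/2304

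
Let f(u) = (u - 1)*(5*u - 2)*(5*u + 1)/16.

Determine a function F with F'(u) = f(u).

f matches the chain-rule pattern g'(h)*h' with inner function h(u) = 5*u**2/4 - u - 1/4; substituting w = h(u) collapses the integral.
Check: d/du[(u - 1)**2*(5*u + 1)**2/64] = 25*u**3/16 - 15*u**2/8 + 3*u/16 + 1/8, which equals f(u).

An antiderivative is F(u) = (u - 1)**2*(5*u + 1)**2/64.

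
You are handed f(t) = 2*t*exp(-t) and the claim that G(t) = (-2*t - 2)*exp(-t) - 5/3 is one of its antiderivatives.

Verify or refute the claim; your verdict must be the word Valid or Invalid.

Valid. The derivative of G reproduces f.

d/dt[G] = 2*t*exp(-t)
This equals f(t) exactly, so the claim holds.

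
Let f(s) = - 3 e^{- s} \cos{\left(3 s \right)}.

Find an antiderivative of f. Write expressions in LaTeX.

Recover f(s) by differentiating a candidate F(s); any mismatch rules it out.
Check: d/ds[- \frac{9 e^{- s} \sin{\left(3 s \right)}}{10} + \frac{3 e^{- s} \cos{\left(3 s \right)}}{10}] = - 3 e^{- s} \cos{\left(3 s \right)} = f(s).

An antiderivative is F(s) = - \frac{9 e^{- s} \sin{\left(3 s \right)}}{10} + \frac{3 e^{- s} \cos{\left(3 s \right)}}{10}.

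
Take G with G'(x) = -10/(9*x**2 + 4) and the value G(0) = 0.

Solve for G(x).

G(x) = -5*atan(3*x/2)/3

The proposed G(x) is checked by its d/dx: the result must match the given G'(x).
A general antiderivative is -5*atan(3*x/2)/3 + C.
The condition gives C = 0 - (0) = 0.
So G(x) = -5*atan(3*x/2)/3.
Check: d/dx[-5*atan(3*x/2)/3] = -10/(9*x**2 + 4) = G'(x).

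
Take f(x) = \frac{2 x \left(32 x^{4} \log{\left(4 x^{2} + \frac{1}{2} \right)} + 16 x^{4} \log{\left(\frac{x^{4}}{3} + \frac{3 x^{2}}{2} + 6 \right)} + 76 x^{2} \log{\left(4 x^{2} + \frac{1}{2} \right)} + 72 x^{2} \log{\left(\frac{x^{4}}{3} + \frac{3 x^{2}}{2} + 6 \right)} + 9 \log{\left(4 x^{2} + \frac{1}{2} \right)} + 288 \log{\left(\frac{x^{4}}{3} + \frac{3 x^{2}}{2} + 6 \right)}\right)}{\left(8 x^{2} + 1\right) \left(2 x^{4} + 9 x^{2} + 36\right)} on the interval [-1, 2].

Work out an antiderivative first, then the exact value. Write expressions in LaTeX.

f has the shape u'v + uv' for u = \log{\left(4 x^{2} + \frac{1}{2} \right)} and v = \log{\left(\frac{x^{4}}{3} + \frac{3 x^{2}}{2} + 6 \right)} — it is the derivative of the product u*v.
F(x) = \log{\left(4 x^{2} + \frac{1}{2} \right)} \log{\left(\frac{x^{4}}{3} + \frac{3 x^{2}}{2} + 6 \right)} is an antiderivative of f.
Check: d/dx[\log{\left(4 x^{2} + \frac{1}{2} \right)} \log{\left(\frac{x^{4}}{3} + \frac{3 x^{2}}{2} + 6 \right)}] = \frac{64 x^{5} \log{\left(4 x^{2} + \frac{1}{2} \right)} + 32 x^{5} \log{\left(\frac{x^{4}}{3} + \frac{3 x^{2}}{2} + 6 \right)} + 152 x^{3} \log{\left(4 x^{2} + \frac{1}{2} \right)} + 144 x^{3} \log{\left(\frac{x^{4}}{3} + \frac{3 x^{2}}{2} + 6 \right)} + 18 x \log{\left(4 x^{2} + \frac{1}{2} \right)} + 576 x \log{\left(\frac{x^{4}}{3} + \frac{3 x^{2}}{2} + 6 \right)}}{16 x^{6} + 74 x^{4} + 297 x^{2} + 36}, which equals f(x).
F(2) = \log{\left(\frac{33}{2} \right)} \log{\left(\frac{52}{3} \right)}; F(-1) = \log{\left(\frac{9}{2} \right)} \log{\left(\frac{47}{6} \right)}.
Integral = F(2) - F(-1) = - \log{\left(\frac{9}{2} \right)} \log{\left(\frac{47}{6} \right)} + \log{\left(\frac{33}{2} \right)} \log{\left(\frac{52}{3} \right)}.

Antiderivative: F(x) = \log{\left(4 x^{2} + \frac{1}{2} \right)} \log{\left(\frac{x^{4}}{3} + \frac{3 x^{2}}{2} + 6 \right)}; value = - \log{\left(\frac{9}{2} \right)} \log{\left(\frac{47}{6} \right)} + \log{\left(\frac{33}{2} \right)} \log{\left(\frac{52}{3} \right)}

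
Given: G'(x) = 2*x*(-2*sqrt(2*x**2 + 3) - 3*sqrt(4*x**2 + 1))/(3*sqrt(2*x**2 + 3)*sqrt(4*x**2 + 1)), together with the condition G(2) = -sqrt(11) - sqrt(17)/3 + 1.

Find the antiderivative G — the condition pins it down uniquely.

Recover the given G'(x) by differentiating a candidate G(x); any mismatch rules it out.
A general antiderivative is -sqrt(2*x**2 + 3) - sqrt(4*x**2 + 1)/3 + C.
The condition gives C = -sqrt(11) - sqrt(17)/3 + 1 - (-sqrt(11) - sqrt(17)/3) = 1.
So G(x) = -sqrt(2*x**2 + 3) - sqrt(4*x**2 + 1)/3 + 1.
Check: d/dx[-sqrt(2*x**2 + 3) - sqrt(4*x**2 + 1)/3 + 1] = (-4*x*sqrt(2*x**2 + 3) - 6*x*sqrt(4*x**2 + 1))/(3*sqrt(2*x**2 + 3)*sqrt(4*x**2 + 1)), which equals G'(x).

G(x) = -sqrt(2*x**2 + 3) - sqrt(4*x**2 + 1)/3 + 1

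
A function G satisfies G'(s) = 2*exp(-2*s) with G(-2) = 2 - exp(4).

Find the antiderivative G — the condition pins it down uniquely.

The proposed G(s) is checked by its d/ds: the result must match the given G'(s).
A general antiderivative is -exp(-2*s) + C.
The condition gives C = 2 - exp(4) - (-exp(4)) = 2.
So G(s) = (2*exp(2*s) - 1)*exp(-2*s).
Check: d/ds[(2*exp(2*s) - 1)*exp(-2*s)] = 2*exp(-2*s) = G'(s).

G(s) = (2*exp(2*s) - 1)*exp(-2*s)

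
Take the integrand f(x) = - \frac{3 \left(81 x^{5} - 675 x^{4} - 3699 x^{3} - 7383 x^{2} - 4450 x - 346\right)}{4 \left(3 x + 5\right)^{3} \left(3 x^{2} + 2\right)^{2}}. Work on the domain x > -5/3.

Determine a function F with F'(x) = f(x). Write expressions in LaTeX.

A first test for any F(x): its x-derivative must equal f(x) identically.
Check: d/dx[\frac{\frac{3 x}{4} - 4}{3 x^{2} + 2} - \frac{3}{\left(3 x + 5\right)^{2}}] = \frac{- 243 x^{5} + 2025 x^{4} + 11097 x^{3} + 22149 x^{2} + 13350 x + 1038}{972 x^{7} + 4860 x^{6} + 9396 x^{5} + 10980 x^{4} + 11232 x^{3} + 8160 x^{2} + 3600 x + 2000}, which equals f(x).

An antiderivative is F(x) = \frac{\frac{3 x}{4} - 4}{3 x^{2} + 2} - \frac{3}{\left(3 x + 5\right)^{2}}.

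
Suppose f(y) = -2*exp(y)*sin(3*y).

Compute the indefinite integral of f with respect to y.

A first test for any F(y): its y-derivative must equal f(y) identically.
Check: d/dy[-exp(y)*sin(3*y)/5 + 3*exp(y)*cos(3*y)/5] = -2*exp(y)*sin(3*y) = f(y).

F(y) = -exp(y)*sin(3*y)/5 + 3*exp(y)*cos(3*y)/5 + C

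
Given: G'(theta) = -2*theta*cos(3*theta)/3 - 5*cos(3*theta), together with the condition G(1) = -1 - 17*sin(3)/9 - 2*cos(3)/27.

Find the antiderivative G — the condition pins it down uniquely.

The integrand splits into summands that can be handled one at a time.
A general antiderivative is -2*theta*sin(3*theta)/9 - 5*sin(3*theta)/3 - 2*cos(3*theta)/27 + C.
The condition gives C = -1 - 17*sin(3)/9 - 2*cos(3)/27 - (-17*sin(3)/9 - 2*cos(3)/27) = -1.
So G(theta) = -2*theta*sin(3*theta)/9 - 5*sin(3*theta)/3 - 2*cos(3*theta)/27 - 1.
Check: d/dtheta[-2*theta*sin(3*theta)/9 - 5*sin(3*theta)/3 - 2*cos(3*theta)/27 - 1] = -2*theta*cos(3*theta)/3 - 5*cos(3*theta) = G'(theta).

G(theta) = -2*theta*sin(3*theta)/9 - 5*sin(3*theta)/3 - 2*cos(3*theta)/27 - 1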